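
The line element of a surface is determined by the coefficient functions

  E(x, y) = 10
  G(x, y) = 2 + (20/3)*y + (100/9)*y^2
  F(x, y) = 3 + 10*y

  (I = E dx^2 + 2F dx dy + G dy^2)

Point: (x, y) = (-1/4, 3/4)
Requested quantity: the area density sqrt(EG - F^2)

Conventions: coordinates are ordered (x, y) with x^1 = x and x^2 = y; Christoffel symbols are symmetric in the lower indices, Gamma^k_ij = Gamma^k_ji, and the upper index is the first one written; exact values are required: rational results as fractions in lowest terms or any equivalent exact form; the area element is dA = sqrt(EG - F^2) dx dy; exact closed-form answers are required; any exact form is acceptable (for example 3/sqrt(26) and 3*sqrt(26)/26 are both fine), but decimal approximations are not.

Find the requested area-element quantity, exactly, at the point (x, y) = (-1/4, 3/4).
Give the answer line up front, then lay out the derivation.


Answer: sqrt(EG - F^2) = sqrt(89)/2

E = 10, F = 21/2, G = 53/4; EG - F^2 = 89/4


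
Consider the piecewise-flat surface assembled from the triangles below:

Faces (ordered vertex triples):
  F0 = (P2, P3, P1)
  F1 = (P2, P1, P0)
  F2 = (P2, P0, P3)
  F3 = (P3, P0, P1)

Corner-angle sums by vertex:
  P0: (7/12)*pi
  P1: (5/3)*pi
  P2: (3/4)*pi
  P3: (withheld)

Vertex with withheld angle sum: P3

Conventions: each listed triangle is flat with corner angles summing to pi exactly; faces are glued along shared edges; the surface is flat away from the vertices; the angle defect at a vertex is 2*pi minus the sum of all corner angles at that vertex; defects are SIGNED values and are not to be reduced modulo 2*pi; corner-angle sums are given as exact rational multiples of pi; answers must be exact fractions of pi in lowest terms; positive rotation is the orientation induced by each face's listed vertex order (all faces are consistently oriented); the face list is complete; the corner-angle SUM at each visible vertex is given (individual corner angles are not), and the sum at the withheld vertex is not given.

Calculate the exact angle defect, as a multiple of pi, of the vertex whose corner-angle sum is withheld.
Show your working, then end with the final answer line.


V = 4, E = 6, F = 4; chi = V - E + F = 2
Gauss-Bonnet: total defect = 2*pi*chi = 4*pi; visible defects sum to 3*pi

Answer: defect(P3) = pi


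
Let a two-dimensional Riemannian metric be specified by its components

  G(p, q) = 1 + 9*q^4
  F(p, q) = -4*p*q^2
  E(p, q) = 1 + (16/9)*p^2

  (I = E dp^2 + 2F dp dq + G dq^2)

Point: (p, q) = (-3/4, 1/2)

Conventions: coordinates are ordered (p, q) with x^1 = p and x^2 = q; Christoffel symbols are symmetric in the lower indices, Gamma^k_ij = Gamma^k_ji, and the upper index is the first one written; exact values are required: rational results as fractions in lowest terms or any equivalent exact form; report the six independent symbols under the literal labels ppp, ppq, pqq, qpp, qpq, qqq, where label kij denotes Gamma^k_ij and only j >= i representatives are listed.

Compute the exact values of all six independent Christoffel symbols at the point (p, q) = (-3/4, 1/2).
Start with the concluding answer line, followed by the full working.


Answer: Gamma_ppp = -64/123, Gamma_ppq = 0, Gamma_pqq = 48/41, Gamma_qpp = -16/41, Gamma_qpq = 0, Gamma_qqq = 36/41

E = 2, F = 3/4, G = 25/16 at the point
E_p = -8/3, E_q = 0, F_p = -1, F_q = 3, G_p = 0, G_q = 9/2
EG - F^2 = 41/16;  g^inv = (16/41) * [[25/16, -3/4], [-3/4, 2]]
first-kind symbols [ij,l] = (1/2)(d_i g_jl + d_j g_il - d_l g_ij): [pp,p] = E_p/2 = -4/3, [pp,q] = F_p - E_q/2 = -1, [pq,p] = E_q/2 = 0, [pq,q] = G_p/2 = 0, [qq,p] = F_q - G_p/2 = 3, [qq,q] = G_q/2 = 9/4
Gamma^p_ij = (G*[ij,p] - F*[ij,q])/(EG - F^2), Gamma^q_ij = (E*[ij,q] - F*[ij,p])/(EG - F^2)


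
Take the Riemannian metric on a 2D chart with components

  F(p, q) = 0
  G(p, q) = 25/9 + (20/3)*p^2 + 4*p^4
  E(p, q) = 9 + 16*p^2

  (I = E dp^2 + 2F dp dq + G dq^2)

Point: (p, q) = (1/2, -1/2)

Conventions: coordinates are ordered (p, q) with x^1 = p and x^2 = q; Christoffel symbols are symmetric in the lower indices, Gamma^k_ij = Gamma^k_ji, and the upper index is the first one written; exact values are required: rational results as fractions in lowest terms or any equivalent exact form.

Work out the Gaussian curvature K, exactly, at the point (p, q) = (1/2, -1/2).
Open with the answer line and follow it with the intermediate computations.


Answer: K = -216/2197

E = 13, F = 0, G = 169/36, EG - F^2 = 2197/36 at the point
E_p = 16, E_q = 0, F_p = 0, F_q = 0, G_p = 26/3, G_q = 0
E_qq = 0, F_pq = 0, G_pp = 76/3
Compute both Brioschi determinants and normalise by (EG - F^2)^2.
M1 = [[-E_qq/2 + F_pq - G_pp/2, E_p/2, F_p - E_q/2], [F_q - G_p/2, E, F], [G_q/2, F, G]] = [[-38/3, 8, 0], [-13/3, 13, 0], [0, 0, 169/36]]; det M1 = -10985/18
M2 = [[0, E_q/2, G_p/2], [E_q/2, E, F], [G_p/2, F, G]] = [[0, 0, 13/3], [0, 13, 0], [13/3, 0, 169/36]]; det M2 = -2197/9
det M1 - det M2 = -2197/6; K = -2197/6 / (2197/36)^2 = -216/2197


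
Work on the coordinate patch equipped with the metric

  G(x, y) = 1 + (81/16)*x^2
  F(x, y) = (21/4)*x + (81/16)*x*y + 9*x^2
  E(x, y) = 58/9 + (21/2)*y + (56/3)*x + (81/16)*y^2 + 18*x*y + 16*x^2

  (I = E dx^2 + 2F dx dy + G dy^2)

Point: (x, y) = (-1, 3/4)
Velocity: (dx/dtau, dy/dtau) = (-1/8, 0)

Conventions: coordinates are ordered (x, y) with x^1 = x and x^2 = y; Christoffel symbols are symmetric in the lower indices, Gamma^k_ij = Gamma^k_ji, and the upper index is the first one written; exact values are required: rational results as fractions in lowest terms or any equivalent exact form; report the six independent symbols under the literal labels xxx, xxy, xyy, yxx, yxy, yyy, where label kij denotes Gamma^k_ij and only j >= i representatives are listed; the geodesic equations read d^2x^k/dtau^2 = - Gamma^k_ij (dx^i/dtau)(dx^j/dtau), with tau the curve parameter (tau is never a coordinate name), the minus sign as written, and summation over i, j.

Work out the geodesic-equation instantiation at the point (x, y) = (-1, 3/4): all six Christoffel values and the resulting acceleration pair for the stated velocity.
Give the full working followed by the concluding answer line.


E = 2305/2304, F = -3/64, G = 97/16 at the point
E_x = 1/6, E_y = 3/32, F_x = -573/64, F_y = -81/16, G_x = -81/8, G_y = 0
EG - F^2 = 13969/2304;  g^inv = (2304/13969) * [[97/16, 3/64], [3/64, 2305/2304]]
first-kind symbols [ij,l] = (1/2)(d_i g_jl + d_j g_il - d_l g_ij): [xx,x] = E_x/2 = 1/12, [xx,y] = F_x - E_y/2 = -9, [xy,x] = E_y/2 = 3/64, [xy,y] = G_x/2 = -81/16, [yy,x] = F_y - G_x/2 = 0, [yy,y] = G_y/2 = 0
Gamma^x_ij = (G*[ij,x] - F*[ij,y])/(EG - F^2), Gamma^y_ij = (E*[ij,y] - F*[ij,x])/(EG - F^2)
Gamma_xxx = 192/13969, Gamma_xxy = 108/13969, Gamma_xyy = 0, Gamma_yxx = -20736/13969, Gamma_yxy = -11664/13969, Gamma_yyy = 0
d^2x/dtau^2 = -(Gamma_xxx*(-1/8)^2 + 2*Gamma_xxy*(-1/8)*(0) + Gamma_xyy*(0)^2) = -3/13969
d^2y/dtau^2 = -(Gamma_yxx*(-1/8)^2 + 2*Gamma_yxy*(-1/8)*(0) + Gamma_yyy*(0)^2) = 324/13969

Answer: Gamma_xxx = 192/13969, Gamma_xxy = 108/13969, Gamma_xyy = 0, Gamma_yxx = -20736/13969, Gamma_yxy = -11664/13969, Gamma_yyy = 0; accelerations (d^2x/dtau^2, d^2y/dtau^2) = (-3/13969, 324/13969)


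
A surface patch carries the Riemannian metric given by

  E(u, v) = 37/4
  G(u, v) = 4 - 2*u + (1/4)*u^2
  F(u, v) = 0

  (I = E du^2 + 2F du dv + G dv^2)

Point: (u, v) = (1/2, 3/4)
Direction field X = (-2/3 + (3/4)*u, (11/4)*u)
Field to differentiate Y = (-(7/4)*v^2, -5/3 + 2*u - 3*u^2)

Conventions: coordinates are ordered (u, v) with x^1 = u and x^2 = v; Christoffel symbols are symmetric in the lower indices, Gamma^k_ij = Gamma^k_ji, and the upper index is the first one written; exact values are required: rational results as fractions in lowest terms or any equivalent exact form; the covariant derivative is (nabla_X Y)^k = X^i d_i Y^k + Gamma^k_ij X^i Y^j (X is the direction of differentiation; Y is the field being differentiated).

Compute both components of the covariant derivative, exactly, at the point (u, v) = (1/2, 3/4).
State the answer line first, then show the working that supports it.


Answer: (nabla_X Y)^u = -13475/3552, (nabla_X Y)^v = 1291/2304

E = 37/4, F = 0, G = 49/16 at the point
E_u = 0, E_v = 0, F_u = 0, F_v = 0, G_u = -7/4, G_v = 0
EG - F^2 = 1813/64;  g^inv = (64/1813) * [[49/16, 0], [0, 37/4]]
first-kind symbols [ij,l] = (1/2)(d_i g_jl + d_j g_il - d_l g_ij): [uu,u] = E_u/2 = 0, [uu,v] = F_u - E_v/2 = 0, [uv,u] = E_v/2 = 0, [uv,v] = G_u/2 = -7/8, [vv,u] = F_v - G_u/2 = 7/8, [vv,v] = G_v/2 = 0
Gamma^u_ij = (G*[ij,u] - F*[ij,v])/(EG - F^2), Gamma^v_ij = (E*[ij,v] - F*[ij,u])/(EG - F^2)
Gamma_uuu = 0, Gamma_uuv = 0, Gamma_uvv = 7/74, Gamma_vuu = 0, Gamma_vuv = -2/7, Gamma_vvv = 0
X = (-7/24, 11/8), Y = (-63/64, -17/12) at the point


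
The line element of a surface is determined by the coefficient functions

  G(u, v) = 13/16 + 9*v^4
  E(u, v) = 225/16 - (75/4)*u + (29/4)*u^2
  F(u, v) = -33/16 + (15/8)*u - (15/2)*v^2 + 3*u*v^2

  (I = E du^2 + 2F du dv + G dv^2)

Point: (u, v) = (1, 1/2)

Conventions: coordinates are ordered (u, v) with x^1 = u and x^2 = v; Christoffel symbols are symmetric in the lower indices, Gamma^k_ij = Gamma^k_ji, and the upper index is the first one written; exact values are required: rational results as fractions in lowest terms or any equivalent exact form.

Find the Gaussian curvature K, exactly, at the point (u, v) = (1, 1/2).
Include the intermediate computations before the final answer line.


E = 41/16, F = -21/16, G = 11/8, EG - F^2 = 461/256 at the point
E_u = -17/4, E_v = 0, F_u = 21/8, F_v = -9/2, G_u = 0, G_v = 9/2
E_vv = 0, F_uv = 3, G_uu = 0
The intrinsic route: Brioschi's K = (det M1 - det M2)/(EG - F^2)^2.
M1 = [[-E_vv/2 + F_uv - G_uu/2, E_u/2, F_u - E_v/2], [F_v - G_u/2, E, F], [G_v/2, F, G]] = [[3, -17/8, 21/8], [-9/2, 41/16, -21/16], [9/4, -21/16, 11/8]]; det M1 = -141/128
M2 = [[0, E_v/2, G_u/2], [E_v/2, E, F], [G_u/2, F, G]] = [[0, 0, 0], [0, 41/16, -21/16], [0, -21/16, 11/8]]; det M2 = 0
det M1 - det M2 = -141/128; K = -141/128 / (461/256)^2 = -72192/212521

Answer: K = -72192/212521


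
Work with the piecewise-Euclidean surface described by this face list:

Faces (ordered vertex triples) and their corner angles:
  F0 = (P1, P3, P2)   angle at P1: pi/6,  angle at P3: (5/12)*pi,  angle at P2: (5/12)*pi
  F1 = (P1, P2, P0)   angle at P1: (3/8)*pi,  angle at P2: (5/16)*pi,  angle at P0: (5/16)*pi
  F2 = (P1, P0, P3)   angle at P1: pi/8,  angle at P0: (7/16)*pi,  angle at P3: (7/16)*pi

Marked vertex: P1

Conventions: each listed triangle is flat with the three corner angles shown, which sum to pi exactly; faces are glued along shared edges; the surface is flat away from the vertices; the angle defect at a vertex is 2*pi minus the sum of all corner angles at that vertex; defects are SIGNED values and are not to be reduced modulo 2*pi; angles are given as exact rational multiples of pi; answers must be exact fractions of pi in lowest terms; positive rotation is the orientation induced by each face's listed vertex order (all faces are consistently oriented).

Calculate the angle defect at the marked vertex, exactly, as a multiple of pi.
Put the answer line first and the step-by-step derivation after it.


Answer: defect(P1) = (4/3)*pi

Sum of corner angles at P1: (2/3)*pi
defect = 2*pi - (2/3)*pi


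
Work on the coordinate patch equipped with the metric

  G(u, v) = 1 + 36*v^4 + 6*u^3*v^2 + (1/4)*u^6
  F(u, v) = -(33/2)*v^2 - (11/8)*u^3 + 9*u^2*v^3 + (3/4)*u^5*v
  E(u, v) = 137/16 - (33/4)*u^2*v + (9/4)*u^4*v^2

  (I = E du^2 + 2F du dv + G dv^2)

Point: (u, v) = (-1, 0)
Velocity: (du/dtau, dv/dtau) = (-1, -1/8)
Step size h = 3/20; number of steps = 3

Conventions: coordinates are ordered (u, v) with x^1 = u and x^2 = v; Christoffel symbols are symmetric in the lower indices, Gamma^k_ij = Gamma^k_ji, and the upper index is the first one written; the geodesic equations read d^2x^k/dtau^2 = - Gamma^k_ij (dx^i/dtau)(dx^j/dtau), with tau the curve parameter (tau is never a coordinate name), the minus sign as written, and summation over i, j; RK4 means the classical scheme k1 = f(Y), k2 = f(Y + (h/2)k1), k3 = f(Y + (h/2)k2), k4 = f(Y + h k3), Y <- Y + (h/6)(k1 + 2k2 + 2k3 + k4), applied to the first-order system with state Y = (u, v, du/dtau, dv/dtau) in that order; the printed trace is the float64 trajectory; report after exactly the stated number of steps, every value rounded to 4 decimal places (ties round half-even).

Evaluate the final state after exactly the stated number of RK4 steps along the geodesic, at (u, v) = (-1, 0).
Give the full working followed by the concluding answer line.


f(Y) = (du/dtau, dv/dtau, -Gamma^u_ij Y'^i Y'^j, -Gamma^v_ij Y'^i Y'^j) with the Gammas evaluated at the stage position; h = 0.150000; intermediate values shown to 6 dp
step 0: u = -1.0000, v = 0.0000, du/dtau = -1.0000, dv/dtau = -0.1250
step 1:
  k1: at (u, v) = (-1.000000, 0.000000), (du/dtau, dv/dtau) = (-1.000000, -0.125000); Gamma_uuu = 0.000000, Gamma_uuv = -0.468085, Gamma_uvv = 0.000000, Gamma_vuu = 0.000000, Gamma_vuv = -0.085106, Gamma_vvv = 0.000000; k1 = (-1.000000, -0.125000, 0.117021, 0.021277)
  k2: at (u, v) = (-1.075000, -0.009375), (du/dtau, dv/dtau) = (-0.991223, -0.123404); Gamma_uuu = -0.009255, Gamma_uuv = -0.530592, Gamma_uvv = 0.034435, Gamma_vuu = -0.002076, Gamma_vuv = -0.119041, Gamma_vvv = 0.007726; k2 = (-0.991223, -0.123404, 0.138374, 0.031045)
  k3: at (u, v) = (-1.074342, -0.009255), (du/dtau, dv/dtau) = (-0.989622, -0.122672); Gamma_uuu = -0.009133, Gamma_uuv = -0.530054, Gamma_uvv = 0.034003, Gamma_vuu = -0.002045, Gamma_vuv = -0.118714, Gamma_vvv = 0.007615; k3 = (-0.989622, -0.122672, 0.137128, 0.030712)
  k4: at (u, v) = (-1.148443, -0.018401), (du/dtau, dv/dtau) = (-0.979431, -0.120393); Gamma_uuu = -0.018924, Gamma_uuv = -0.590555, Gamma_uvv = 0.065912, Gamma_vuu = -0.005130, Gamma_vuv = -0.160084, Gamma_vvv = 0.017867; k4 = (-0.979431, -0.120393, 0.156471, 0.042415)
  Y <- Y + (h/6)(k1 + 2k2 + 2k3 + k4): u = -1.1485, v = -0.0184, du/dtau = -0.9794, dv/dtau = -0.1203
step 2:
  k1: at (u, v) = (-1.148528, -0.018439), (du/dtau, dv/dtau) = (-0.979388, -0.120320); Gamma_uuu = -0.018964, Gamma_uuv = -0.590616, Gamma_uvv = 0.066045, Gamma_vuu = -0.005141, Gamma_vuv = -0.160130, Gamma_vvv = 0.017906; k1 = (-0.979388, -0.120320, 0.156430, 0.042412)
  k2: at (u, v) = (-1.221982, -0.027463), (du/dtau, dv/dtau) = (-0.967655, -0.117139); Gamma_uuu = -0.029094, Gamma_uuv = -0.647297, Gamma_uvv = 0.095237, Gamma_vuu = -0.009395, Gamma_vuv = -0.209011, Gamma_vvv = 0.030752; k2 = (-0.967655, -0.117139, 0.172678, 0.055757)
  k3: at (u, v) = (-1.221102, -0.027224), (du/dtau, dv/dtau) = (-0.966437, -0.116138); Gamma_uuu = -0.028835, Gamma_uuv = -0.646682, Gamma_uvv = 0.094456, Gamma_vuu = -0.009293, Gamma_vuv = -0.208423, Gamma_vvv = 0.030443; k3 = (-0.966437, -0.116138, 0.170825, 0.055056)
  k4: at (u, v) = (-1.293494, -0.035859), (du/dtau, dv/dtau) = (-0.953764, -0.112061); Gamma_uuu = -0.038669, Gamma_uuv = -0.697417, Gamma_uvv = 0.119579, Gamma_vuu = -0.014628, Gamma_vuv = -0.263834, Gamma_vvv = 0.045237; k4 = (-0.953764, -0.112061, 0.182754, 0.069136)
  Y <- Y + (h/6)(k1 + 2k2 + 2k3 + k4): u = -1.2936, v = -0.0359, du/dtau = -0.9537, dv/dtau = -0.1120
step 3:
  k1: at (u, v) = (-1.293561, -0.035912), (du/dtau, dv/dtau) = (-0.953733, -0.111990); Gamma_uuu = -0.038725, Gamma_uuv = -0.697449, Gamma_uvv = 0.119748, Gamma_vuu = -0.014651, Gamma_vuv = -0.263869, Gamma_vvv = 0.045305; k1 = (-0.953733, -0.111990, 0.182711, 0.069126)
  k2: at (u, v) = (-1.365091, -0.044311), (du/dtau, dv/dtau) = (-0.940030, -0.106806); Gamma_uuu = -0.048079, Gamma_uuv = -0.740579, Gamma_uvv = 0.140881, Gamma_vuu = -0.021082, Gamma_vuv = -0.324728, Gamma_vvv = 0.061773; k2 = (-0.940030, -0.106806, 0.189587, 0.083130)
  k3: at (u, v) = (-1.364064, -0.043922), (du/dtau, dv/dtau) = (-0.939514, -0.105756); Gamma_uuu = -0.047662, Gamma_uuv = -0.740093, Gamma_uvv = 0.139764, Gamma_vuu = -0.020864, Gamma_vuv = -0.323972, Gamma_vvv = 0.061181; k3 = (-0.939514, -0.105756, 0.187577, 0.082111)
  k4: at (u, v) = (-1.434488, -0.051775), (du/dtau, dv/dtau) = (-0.925596, -0.099674); Gamma_uuu = -0.055901, Gamma_uuv = -0.774396, Gamma_uvv = 0.155877, Gamma_vuu = -0.028045, Gamma_vuv = -0.388509, Gamma_vvv = 0.078202; k4 = (-0.925596, -0.099674, 0.189231, 0.094936)
  Y <- Y + (h/6)(k1 + 2k2 + 2k3 + k4): u = -1.4345, v = -0.0518, du/dtau = -0.9256, dv/dtau = -0.0996

Answer: u = -1.4345, v = -0.0518, du/dtau = -0.9256, dv/dtau = -0.0996


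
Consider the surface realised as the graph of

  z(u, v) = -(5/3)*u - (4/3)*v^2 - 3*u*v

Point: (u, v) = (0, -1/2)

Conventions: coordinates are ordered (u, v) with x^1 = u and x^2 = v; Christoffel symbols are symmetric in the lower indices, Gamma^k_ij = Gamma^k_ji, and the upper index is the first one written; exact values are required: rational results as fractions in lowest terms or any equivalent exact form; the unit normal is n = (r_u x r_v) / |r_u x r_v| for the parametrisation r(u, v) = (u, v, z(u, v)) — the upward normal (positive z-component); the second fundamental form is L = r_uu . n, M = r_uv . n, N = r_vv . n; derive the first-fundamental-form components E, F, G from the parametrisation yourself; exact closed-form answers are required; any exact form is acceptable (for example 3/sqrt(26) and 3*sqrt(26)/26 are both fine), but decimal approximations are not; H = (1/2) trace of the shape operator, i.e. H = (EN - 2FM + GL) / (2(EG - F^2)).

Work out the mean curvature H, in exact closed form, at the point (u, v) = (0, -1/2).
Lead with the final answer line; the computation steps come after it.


Answer: H = -440*sqrt(101)/10201

z_u = -1/6, z_v = 4/3, z_uu = 0, z_uv = -3, z_vv = -8/3
E = 37/36, F = -2/9, G = 25/9; answer radicand W^2 = 101/36
unnormalised second-form numerators: l = 0, m = -3, n = -8/3; L = l/sqrt(101/36), and similarly M = m/sqrt(W^2), N = n/sqrt(W^2)
H = (E*n - 2*F*m + G*l) / (2*(EG - F^2)*sqrt(W^2)); E*n - 2*F*m + G*l = -110/27, EG - F^2 = 101/36, so H = (-220/303)/sqrt(101/36)


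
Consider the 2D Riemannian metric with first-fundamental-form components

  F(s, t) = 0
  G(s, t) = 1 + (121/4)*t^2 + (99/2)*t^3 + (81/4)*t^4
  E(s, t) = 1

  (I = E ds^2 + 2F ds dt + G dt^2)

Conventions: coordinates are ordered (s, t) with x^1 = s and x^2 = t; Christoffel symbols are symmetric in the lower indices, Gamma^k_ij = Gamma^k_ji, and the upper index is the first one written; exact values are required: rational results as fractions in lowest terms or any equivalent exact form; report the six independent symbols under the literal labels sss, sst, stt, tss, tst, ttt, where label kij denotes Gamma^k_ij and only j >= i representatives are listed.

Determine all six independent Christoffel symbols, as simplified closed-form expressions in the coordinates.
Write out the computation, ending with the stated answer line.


E = 1; F = 0; G = 1 + (121/4)*t^2 + (99/2)*t^3 + (81/4)*t^4
Gamma^k_ij = (1/2) g^{kl} (d_i g_jl + d_j g_il - d_l g_ij), with g^inv = (1/(EG-F^2)) [[G, -F], [-F, E]]
first partials: E_s = 0, E_t = 0, F_s = 0, F_t = 0, G_s = 0, G_t = (121/2)*t + (297/2)*t^2 + 81*t^3
D = EG - F^2 = 1 + (121/4)*t^2 + (99/2)*t^3 + (81/4)*t^4
expanded: Gamma^s_ss = (G E_s - 2F F_s + F E_t)/(2D), Gamma^s_st = (G E_t - F G_s)/(2D), Gamma^s_tt = (2G F_t - G G_s - F G_t)/(2D), Gamma^t_ss = (2E F_s - E E_t - F E_s)/(2D), Gamma^t_st = (E G_s - F E_t)/(2D), Gamma^t_tt = (E G_t - 2F F_t + F G_s)/(2D); substitute and cancel common factors

Answer: Gamma_sss = 0, Gamma_sst = 0, Gamma_stt = 0, Gamma_tss = 0, Gamma_tst = 0, Gamma_ttt = (162*t^3 + 297*t^2 + 121*t)/(81*t^4 + 198*t^3 + 121*t^2 + 4)


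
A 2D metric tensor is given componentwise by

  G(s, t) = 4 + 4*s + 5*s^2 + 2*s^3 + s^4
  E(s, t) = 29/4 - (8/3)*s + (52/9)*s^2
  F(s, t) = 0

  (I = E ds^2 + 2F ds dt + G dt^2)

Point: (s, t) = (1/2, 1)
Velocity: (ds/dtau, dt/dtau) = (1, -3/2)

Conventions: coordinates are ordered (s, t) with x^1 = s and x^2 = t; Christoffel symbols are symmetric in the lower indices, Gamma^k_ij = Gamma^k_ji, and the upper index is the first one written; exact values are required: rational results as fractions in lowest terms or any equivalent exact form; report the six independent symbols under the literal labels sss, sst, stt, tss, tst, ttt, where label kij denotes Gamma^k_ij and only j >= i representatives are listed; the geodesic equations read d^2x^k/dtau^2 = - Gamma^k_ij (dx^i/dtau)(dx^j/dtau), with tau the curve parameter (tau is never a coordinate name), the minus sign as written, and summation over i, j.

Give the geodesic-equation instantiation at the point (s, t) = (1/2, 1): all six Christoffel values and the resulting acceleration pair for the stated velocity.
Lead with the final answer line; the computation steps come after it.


Answer: Gamma_sss = 56/265, Gamma_sst = 0, Gamma_stt = -198/265, Gamma_tss = 0, Gamma_tst = 8/11, Gamma_ttt = 0; accelerations (d^2s/dtau^2, d^2t/dtau^2) = (779/530, 24/11)

E = 265/36, F = 0, G = 121/16 at the point
E_s = 28/9, E_t = 0, F_s = 0, F_t = 0, G_s = 11, G_t = 0
EG - F^2 = 32065/576;  g^inv = (576/32065) * [[121/16, 0], [0, 265/36]]
first-kind symbols [ij,l] = (1/2)(d_i g_jl + d_j g_il - d_l g_ij): [ss,s] = E_s/2 = 14/9, [ss,t] = F_s - E_t/2 = 0, [st,s] = E_t/2 = 0, [st,t] = G_s/2 = 11/2, [tt,s] = F_t - G_s/2 = -11/2, [tt,t] = G_t/2 = 0
Gamma^s_ij = (G*[ij,s] - F*[ij,t])/(EG - F^2), Gamma^t_ij = (E*[ij,t] - F*[ij,s])/(EG - F^2)
Gamma_sss = 56/265, Gamma_sst = 0, Gamma_stt = -198/265, Gamma_tss = 0, Gamma_tst = 8/11, Gamma_ttt = 0
d^2s/dtau^2 = -(Gamma_sss*(1)^2 + 2*Gamma_sst*(1)*(-3/2) + Gamma_stt*(-3/2)^2) = 779/530
d^2t/dtau^2 = -(Gamma_tss*(1)^2 + 2*Gamma_tst*(1)*(-3/2) + Gamma_ttt*(-3/2)^2) = 24/11


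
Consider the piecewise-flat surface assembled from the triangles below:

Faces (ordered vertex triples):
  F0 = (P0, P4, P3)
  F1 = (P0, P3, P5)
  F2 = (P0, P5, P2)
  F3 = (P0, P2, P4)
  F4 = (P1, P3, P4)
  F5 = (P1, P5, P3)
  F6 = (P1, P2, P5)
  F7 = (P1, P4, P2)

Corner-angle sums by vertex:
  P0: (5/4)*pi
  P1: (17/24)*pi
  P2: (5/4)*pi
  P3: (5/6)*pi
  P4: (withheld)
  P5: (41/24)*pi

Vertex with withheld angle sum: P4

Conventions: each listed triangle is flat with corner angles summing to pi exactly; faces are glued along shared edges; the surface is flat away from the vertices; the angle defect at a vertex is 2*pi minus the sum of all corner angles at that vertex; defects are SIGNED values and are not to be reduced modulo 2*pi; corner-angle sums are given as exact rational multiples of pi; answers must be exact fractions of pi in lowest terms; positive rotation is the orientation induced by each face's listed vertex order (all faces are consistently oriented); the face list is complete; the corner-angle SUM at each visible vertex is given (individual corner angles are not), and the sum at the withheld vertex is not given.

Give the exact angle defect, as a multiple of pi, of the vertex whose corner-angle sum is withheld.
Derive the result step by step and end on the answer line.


V = 6, E = 12, F = 8; chi = V - E + F = 2
Gauss-Bonnet: total defect = 2*pi*chi = 4*pi; visible defects sum to (17/4)*pi

Answer: defect(P4) = -pi/4


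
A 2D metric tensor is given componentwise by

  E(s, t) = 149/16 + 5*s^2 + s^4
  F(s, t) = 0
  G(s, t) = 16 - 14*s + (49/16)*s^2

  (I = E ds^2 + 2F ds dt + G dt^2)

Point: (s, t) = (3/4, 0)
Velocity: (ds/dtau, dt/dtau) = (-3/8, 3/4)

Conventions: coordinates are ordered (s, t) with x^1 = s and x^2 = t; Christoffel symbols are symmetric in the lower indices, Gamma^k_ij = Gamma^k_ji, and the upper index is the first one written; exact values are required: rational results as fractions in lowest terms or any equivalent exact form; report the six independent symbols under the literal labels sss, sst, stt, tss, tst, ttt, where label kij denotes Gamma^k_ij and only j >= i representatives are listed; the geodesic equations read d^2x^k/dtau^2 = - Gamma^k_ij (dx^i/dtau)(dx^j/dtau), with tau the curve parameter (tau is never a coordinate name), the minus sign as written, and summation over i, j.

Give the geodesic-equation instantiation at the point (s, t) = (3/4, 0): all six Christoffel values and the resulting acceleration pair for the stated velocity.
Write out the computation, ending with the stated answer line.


E = 3185/256, F = 0, G = 1849/256 at the point
E_s = 147/16, E_t = 0, F_s = 0, F_t = 0, G_s = -301/32, G_t = 0
EG - F^2 = 5889065/65536;  g^inv = (65536/5889065) * [[1849/256, 0], [0, 3185/256]]
first-kind symbols [ij,l] = (1/2)(d_i g_jl + d_j g_il - d_l g_ij): [ss,s] = E_s/2 = 147/32, [ss,t] = F_s - E_t/2 = 0, [st,s] = E_t/2 = 0, [st,t] = G_s/2 = -301/64, [tt,s] = F_t - G_s/2 = 301/64, [tt,t] = G_t/2 = 0
Gamma^s_ij = (G*[ij,s] - F*[ij,t])/(EG - F^2), Gamma^t_ij = (E*[ij,t] - F*[ij,s])/(EG - F^2)
Gamma_sss = 24/65, Gamma_sst = 0, Gamma_stt = 172/455, Gamma_tss = 0, Gamma_tst = -28/43, Gamma_ttt = 0
d^2s/dtau^2 = -(Gamma_sss*(-3/8)^2 + 2*Gamma_sst*(-3/8)*(3/4) + Gamma_stt*(3/4)^2) = -963/3640
d^2t/dtau^2 = -(Gamma_tss*(-3/8)^2 + 2*Gamma_tst*(-3/8)*(3/4) + Gamma_ttt*(3/4)^2) = -63/172

Answer: Gamma_sss = 24/65, Gamma_sst = 0, Gamma_stt = 172/455, Gamma_tss = 0, Gamma_tst = -28/43, Gamma_ttt = 0; accelerations (d^2s/dtau^2, d^2t/dtau^2) = (-963/3640, -63/172)


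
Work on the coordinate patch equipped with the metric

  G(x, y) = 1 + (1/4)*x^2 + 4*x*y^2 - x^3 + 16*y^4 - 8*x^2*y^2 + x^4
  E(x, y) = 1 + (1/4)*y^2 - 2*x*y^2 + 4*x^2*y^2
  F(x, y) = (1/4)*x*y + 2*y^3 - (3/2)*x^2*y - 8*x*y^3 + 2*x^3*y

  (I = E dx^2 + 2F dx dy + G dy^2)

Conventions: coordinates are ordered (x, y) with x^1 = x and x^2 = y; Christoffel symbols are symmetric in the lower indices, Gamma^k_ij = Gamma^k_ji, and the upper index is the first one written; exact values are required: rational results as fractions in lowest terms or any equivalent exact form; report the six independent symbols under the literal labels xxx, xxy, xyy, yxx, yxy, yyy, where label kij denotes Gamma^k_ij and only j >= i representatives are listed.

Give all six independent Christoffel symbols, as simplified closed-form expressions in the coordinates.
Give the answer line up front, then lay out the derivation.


Answer: Gamma_xxx = (16*x*y^2 - 4*y^2)/(4*x^4 - 4*x^3 - 16*x^2*y^2 + x^2 + 8*x*y^2 + 64*y^4 + y^2 + 4), Gamma_xxy = (16*x^2*y - 8*x*y + y)/(4*x^4 - 4*x^3 - 16*x^2*y^2 + x^2 + 8*x*y^2 + 64*y^4 + y^2 + 4), Gamma_xyy = (-64*x*y^2 + 16*y^2)/(4*x^4 - 4*x^3 - 16*x^2*y^2 + x^2 + 8*x*y^2 + 64*y^4 + y^2 + 4), Gamma_yxx = (8*x^2*y - 4*x*y - 32*y^3)/(4*x^4 - 4*x^3 - 16*x^2*y^2 + x^2 + 8*x*y^2 + 64*y^4 + y^2 + 4), Gamma_yxy = (8*x^3 - 6*x^2 - 32*x*y^2 + x + 8*y^2)/(4*x^4 - 4*x^3 - 16*x^2*y^2 + x^2 + 8*x*y^2 + 64*y^4 + y^2 + 4), Gamma_yyy = (-32*x^2*y + 16*x*y + 128*y^3)/(4*x^4 - 4*x^3 - 16*x^2*y^2 + x^2 + 8*x*y^2 + 64*y^4 + y^2 + 4)

E = 1 + (1/4)*y^2 - 2*x*y^2 + 4*x^2*y^2; F = (1/4)*x*y + 2*y^3 - (3/2)*x^2*y - 8*x*y^3 + 2*x^3*y; G = 1 + (1/4)*x^2 + 4*x*y^2 - x^3 + 16*y^4 - 8*x^2*y^2 + x^4
Gamma^k_ij = (1/2) g^{kl} (d_i g_jl + d_j g_il - d_l g_ij), with g^inv = (1/(EG-F^2)) [[G, -F], [-F, E]]
first partials: E_x = -2*y^2 + 8*x*y^2, E_y = (1/2)*y - 4*x*y + 8*x^2*y, F_x = (1/4)*y - 3*x*y - 8*y^3 + 6*x^2*y, F_y = (1/4)*x + 6*y^2 - (3/2)*x^2 - 24*x*y^2 + 2*x^3, G_x = (1/2)*x + 4*y^2 - 3*x^2 - 16*x*y^2 + 4*x^3, G_y = 8*x*y + 64*y^3 - 16*x^2*y
D = EG - F^2 = 1 + (1/4)*y^2 + (1/4)*x^2 + 2*x*y^2 - x^3 + 16*y^4 - 4*x^2*y^2 + x^4
expanded: Gamma^x_xx = (G E_x - 2F F_x + F E_y)/(2D), Gamma^x_xy = (G E_y - F G_x)/(2D), Gamma^x_yy = (2G F_y - G G_x - F G_y)/(2D), Gamma^y_xx = (2E F_x - E E_y - F E_x)/(2D), Gamma^y_xy = (E G_x - F E_y)/(2D), Gamma^y_yy = (E G_y - 2F F_y + F G_x)/(2D); substitute and cancel common factors


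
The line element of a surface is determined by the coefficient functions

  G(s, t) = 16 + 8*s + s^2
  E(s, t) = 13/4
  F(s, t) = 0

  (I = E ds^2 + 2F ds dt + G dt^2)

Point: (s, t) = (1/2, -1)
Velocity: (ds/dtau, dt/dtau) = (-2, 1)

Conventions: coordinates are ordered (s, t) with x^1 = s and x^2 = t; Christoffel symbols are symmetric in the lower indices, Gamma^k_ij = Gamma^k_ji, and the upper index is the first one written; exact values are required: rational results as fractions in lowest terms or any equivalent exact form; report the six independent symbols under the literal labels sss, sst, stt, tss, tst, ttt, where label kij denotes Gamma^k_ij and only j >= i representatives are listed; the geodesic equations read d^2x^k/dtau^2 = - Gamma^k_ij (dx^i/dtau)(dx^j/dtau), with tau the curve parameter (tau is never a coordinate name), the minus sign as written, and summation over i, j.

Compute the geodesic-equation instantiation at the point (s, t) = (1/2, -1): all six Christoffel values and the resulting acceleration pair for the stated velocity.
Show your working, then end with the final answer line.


E = 13/4, F = 0, G = 81/4 at the point
E_s = 0, E_t = 0, F_s = 0, F_t = 0, G_s = 9, G_t = 0
EG - F^2 = 1053/16;  g^inv = (16/1053) * [[81/4, 0], [0, 13/4]]
first-kind symbols [ij,l] = (1/2)(d_i g_jl + d_j g_il - d_l g_ij): [ss,s] = E_s/2 = 0, [ss,t] = F_s - E_t/2 = 0, [st,s] = E_t/2 = 0, [st,t] = G_s/2 = 9/2, [tt,s] = F_t - G_s/2 = -9/2, [tt,t] = G_t/2 = 0
Gamma^s_ij = (G*[ij,s] - F*[ij,t])/(EG - F^2), Gamma^t_ij = (E*[ij,t] - F*[ij,s])/(EG - F^2)
Gamma_sss = 0, Gamma_sst = 0, Gamma_stt = -18/13, Gamma_tss = 0, Gamma_tst = 2/9, Gamma_ttt = 0
d^2s/dtau^2 = -(Gamma_sss*(-2)^2 + 2*Gamma_sst*(-2)*(1) + Gamma_stt*(1)^2) = 18/13
d^2t/dtau^2 = -(Gamma_tss*(-2)^2 + 2*Gamma_tst*(-2)*(1) + Gamma_ttt*(1)^2) = 8/9

Answer: Gamma_sss = 0, Gamma_sst = 0, Gamma_stt = -18/13, Gamma_tss = 0, Gamma_tst = 2/9, Gamma_ttt = 0; accelerations (d^2s/dtau^2, d^2t/dtau^2) = (18/13, 8/9)


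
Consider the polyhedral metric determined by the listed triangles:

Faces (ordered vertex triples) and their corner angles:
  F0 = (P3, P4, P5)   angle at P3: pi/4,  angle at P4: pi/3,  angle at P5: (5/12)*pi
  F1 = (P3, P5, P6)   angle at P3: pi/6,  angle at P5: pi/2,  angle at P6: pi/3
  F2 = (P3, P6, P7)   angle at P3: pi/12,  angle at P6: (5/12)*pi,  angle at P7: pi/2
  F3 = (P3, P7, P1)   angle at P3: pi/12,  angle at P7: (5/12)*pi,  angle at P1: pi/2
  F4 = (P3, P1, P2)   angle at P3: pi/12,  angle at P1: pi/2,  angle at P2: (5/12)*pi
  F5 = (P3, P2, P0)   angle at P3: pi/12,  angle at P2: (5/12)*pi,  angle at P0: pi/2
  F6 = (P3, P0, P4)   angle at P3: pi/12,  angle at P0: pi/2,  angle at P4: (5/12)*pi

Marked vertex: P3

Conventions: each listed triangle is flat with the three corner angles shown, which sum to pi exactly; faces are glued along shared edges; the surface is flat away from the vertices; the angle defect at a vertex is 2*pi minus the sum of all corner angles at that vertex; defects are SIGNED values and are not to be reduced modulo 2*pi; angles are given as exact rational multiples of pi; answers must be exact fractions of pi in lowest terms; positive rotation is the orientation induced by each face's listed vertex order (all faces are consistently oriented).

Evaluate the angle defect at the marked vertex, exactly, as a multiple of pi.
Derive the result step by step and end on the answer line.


Sum of corner angles at P3: (5/6)*pi
defect = 2*pi - (5/6)*pi

Answer: defect(P3) = (7/6)*pi


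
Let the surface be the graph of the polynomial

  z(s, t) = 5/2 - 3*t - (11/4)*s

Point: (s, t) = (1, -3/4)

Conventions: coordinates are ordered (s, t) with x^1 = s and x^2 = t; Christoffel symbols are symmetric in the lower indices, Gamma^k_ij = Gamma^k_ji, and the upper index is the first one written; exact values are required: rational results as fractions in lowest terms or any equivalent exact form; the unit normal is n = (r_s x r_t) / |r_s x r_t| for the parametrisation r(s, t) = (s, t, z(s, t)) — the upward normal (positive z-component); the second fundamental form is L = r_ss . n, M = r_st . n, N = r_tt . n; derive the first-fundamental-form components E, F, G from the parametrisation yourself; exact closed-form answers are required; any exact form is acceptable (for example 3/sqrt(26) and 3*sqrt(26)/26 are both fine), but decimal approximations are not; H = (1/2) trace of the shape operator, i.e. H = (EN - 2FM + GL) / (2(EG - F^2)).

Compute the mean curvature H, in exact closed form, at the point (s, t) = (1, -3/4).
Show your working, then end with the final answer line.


z_s = -11/4, z_t = -3, z_ss = 0, z_st = 0, z_tt = 0
E = 137/16, F = 33/4, G = 10; answer radicand W^2 = 281/16
unnormalised second-form numerators: l = 0, m = 0, n = 0; L = l/sqrt(281/16), and similarly M = m/sqrt(W^2), N = n/sqrt(W^2)
H = (E*n - 2*F*m + G*l) / (2*(EG - F^2)*sqrt(W^2)); E*n - 2*F*m + G*l = 0, EG - F^2 = 281/16, so H = (0)/sqrt(281/16)

Answer: H = 0


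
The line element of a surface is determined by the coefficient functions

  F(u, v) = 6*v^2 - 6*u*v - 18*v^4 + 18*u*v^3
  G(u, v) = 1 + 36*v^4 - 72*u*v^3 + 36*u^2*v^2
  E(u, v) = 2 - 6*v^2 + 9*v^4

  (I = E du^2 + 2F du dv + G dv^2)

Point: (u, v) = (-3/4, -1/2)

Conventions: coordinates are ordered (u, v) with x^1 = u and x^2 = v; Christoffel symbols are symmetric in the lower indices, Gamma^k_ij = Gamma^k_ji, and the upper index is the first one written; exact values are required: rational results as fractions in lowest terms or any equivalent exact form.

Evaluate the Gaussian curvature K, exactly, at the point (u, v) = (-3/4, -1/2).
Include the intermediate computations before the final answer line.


E = 17/16, F = -3/16, G = 25/16, EG - F^2 = 13/8 at the point
E_u = 0, E_v = 3/2, F_u = 3/4, F_v = -21/8, G_u = -9/2, G_v = 9/4
E_vv = 15, F_uv = 15/2, G_uu = 18
Using the Brioschi determinant formula for K from the metric derivatives:
M1 = [[-E_vv/2 + F_uv - G_uu/2, E_u/2, F_u - E_v/2], [F_v - G_u/2, E, F], [G_v/2, F, G]] = [[-9, 0, 0], [-3/8, 17/16, -3/16], [9/8, -3/16, 25/16]]; det M1 = -117/8
M2 = [[0, E_v/2, G_u/2], [E_v/2, E, F], [G_u/2, F, G]] = [[0, 3/4, -9/4], [3/4, 17/16, -3/16], [-9/4, -3/16, 25/16]]; det M2 = -45/8
det M1 - det M2 = -9; K = -9 / (13/8)^2 = -576/169

Answer: K = -576/169


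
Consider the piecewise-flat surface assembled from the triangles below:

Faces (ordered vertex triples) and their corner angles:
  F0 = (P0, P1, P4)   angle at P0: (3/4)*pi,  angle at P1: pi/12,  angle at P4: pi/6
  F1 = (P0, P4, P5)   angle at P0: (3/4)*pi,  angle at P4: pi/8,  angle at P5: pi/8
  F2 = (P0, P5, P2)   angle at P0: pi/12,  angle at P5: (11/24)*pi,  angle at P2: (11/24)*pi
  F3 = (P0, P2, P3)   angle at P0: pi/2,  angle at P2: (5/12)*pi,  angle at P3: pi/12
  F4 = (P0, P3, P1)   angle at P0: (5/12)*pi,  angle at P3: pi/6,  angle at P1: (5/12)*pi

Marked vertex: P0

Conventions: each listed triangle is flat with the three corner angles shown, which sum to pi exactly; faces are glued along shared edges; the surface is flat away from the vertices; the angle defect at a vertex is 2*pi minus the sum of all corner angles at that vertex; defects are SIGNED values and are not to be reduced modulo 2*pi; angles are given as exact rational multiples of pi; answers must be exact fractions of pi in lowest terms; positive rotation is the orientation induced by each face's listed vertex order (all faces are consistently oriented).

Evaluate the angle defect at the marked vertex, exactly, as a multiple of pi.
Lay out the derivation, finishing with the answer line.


Sum of corner angles at P0: (5/2)*pi
defect = 2*pi - (5/2)*pi

Answer: defect(P0) = -pi/2


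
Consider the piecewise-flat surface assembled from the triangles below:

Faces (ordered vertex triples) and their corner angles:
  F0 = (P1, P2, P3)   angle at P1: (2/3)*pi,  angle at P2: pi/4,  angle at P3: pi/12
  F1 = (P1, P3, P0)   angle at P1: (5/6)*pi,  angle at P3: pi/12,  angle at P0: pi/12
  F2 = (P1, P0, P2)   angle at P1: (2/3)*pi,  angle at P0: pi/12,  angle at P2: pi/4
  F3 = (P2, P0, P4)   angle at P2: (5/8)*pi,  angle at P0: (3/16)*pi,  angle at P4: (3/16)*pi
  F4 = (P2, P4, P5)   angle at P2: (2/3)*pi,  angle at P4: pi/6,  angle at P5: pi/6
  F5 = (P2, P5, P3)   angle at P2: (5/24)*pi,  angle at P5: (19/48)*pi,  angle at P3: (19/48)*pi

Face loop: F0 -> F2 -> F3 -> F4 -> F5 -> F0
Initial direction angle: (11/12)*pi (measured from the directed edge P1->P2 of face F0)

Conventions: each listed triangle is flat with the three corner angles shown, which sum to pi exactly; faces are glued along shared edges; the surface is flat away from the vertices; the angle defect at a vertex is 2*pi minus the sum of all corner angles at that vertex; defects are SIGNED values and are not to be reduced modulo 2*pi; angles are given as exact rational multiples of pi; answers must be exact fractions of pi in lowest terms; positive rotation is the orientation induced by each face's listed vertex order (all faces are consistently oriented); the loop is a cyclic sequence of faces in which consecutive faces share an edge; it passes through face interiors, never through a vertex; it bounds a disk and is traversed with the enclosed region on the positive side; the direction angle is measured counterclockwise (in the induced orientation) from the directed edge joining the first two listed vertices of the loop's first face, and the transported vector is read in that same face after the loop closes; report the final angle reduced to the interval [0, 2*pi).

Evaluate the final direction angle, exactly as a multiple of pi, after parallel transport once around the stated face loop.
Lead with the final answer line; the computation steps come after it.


Answer: final direction angle = (11/12)*pi

enclosed vertex P2: corner angles sum to 2*pi, defect = 2*pi - 2*pi = 0
summing the enclosed defects onto the initial angle, mod 2*pi in the induced orientation:
final angle = (11/12)*pi + 0 = (11/12)*pi (mod 2*pi)


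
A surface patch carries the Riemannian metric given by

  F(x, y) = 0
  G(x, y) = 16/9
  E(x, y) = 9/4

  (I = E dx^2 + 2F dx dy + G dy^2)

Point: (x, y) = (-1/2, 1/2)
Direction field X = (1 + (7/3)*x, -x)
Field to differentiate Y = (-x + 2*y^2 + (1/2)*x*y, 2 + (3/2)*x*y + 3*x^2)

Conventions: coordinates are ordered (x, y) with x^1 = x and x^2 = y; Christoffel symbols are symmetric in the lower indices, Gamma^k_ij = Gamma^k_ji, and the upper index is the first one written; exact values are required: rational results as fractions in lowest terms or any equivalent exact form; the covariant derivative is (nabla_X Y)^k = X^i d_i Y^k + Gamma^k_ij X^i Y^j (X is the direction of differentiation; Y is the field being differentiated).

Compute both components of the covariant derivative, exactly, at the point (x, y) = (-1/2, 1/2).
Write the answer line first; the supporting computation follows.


Answer: (nabla_X Y)^x = 1, (nabla_X Y)^y = 0

E = 9/4, F = 0, G = 16/9 at the point
E_x = 0, E_y = 0, F_x = 0, F_y = 0, G_x = 0, G_y = 0
EG - F^2 = 4;  g^inv = (1/4) * [[16/9, 0], [0, 9/4]]
first-kind symbols [ij,l] = (1/2)(d_i g_jl + d_j g_il - d_l g_ij): [xx,x] = E_x/2 = 0, [xx,y] = F_x - E_y/2 = 0, [xy,x] = E_y/2 = 0, [xy,y] = G_x/2 = 0, [yy,x] = F_y - G_x/2 = 0, [yy,y] = G_y/2 = 0
Gamma^x_ij = (G*[ij,x] - F*[ij,y])/(EG - F^2), Gamma^y_ij = (E*[ij,y] - F*[ij,x])/(EG - F^2)
Gamma_xxx = 0, Gamma_xxy = 0, Gamma_xyy = 0, Gamma_yxx = 0, Gamma_yxy = 0, Gamma_yyy = 0
X = (-1/6, 1/2), Y = (7/8, 19/8) at the point


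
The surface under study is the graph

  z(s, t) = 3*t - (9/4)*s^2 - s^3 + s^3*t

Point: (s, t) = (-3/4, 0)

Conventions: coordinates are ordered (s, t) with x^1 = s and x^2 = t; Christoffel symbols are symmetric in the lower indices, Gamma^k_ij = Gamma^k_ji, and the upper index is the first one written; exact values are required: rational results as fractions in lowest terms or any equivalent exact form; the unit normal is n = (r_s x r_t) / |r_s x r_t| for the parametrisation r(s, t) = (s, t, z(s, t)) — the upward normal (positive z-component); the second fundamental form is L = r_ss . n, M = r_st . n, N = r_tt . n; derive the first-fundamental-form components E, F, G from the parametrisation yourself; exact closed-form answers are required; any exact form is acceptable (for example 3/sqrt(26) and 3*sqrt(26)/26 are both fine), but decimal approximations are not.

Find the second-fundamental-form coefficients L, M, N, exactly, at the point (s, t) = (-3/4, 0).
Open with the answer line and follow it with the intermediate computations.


Answer: L = 0, M = 108*sqrt(42985)/42985, N = 0

z_s = 27/16, z_t = 165/64, z_ss = 0, z_st = 27/16, z_tt = 0
E = 985/256, F = 4455/1024, G = 31321/4096; answer radicand W^2 = 42985/4096
unnormalised second-form numerators: l = 0, m = 27/16, n = 0; L = l/sqrt(42985/4096), and similarly M = m/sqrt(W^2), N = n/sqrt(W^2)
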